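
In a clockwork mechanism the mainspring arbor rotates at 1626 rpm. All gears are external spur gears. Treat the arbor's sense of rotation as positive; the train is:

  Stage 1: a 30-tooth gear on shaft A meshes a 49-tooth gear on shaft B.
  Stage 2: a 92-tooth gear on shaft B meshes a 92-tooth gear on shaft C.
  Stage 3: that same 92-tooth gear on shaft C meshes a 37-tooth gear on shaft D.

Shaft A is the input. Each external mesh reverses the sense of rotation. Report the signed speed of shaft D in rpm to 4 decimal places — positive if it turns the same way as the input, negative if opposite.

Stage 1 [30T→49T]: ω = 1626.0000×30/49 = 995.5102 rpm, dir flips to −; running = −995.5102
Stage 2 [92T→92T]: ω = 995.5102×92/92 = 995.5102 rpm, dir flips to +; running = +995.5102
Stage 3 [92T→37T]: ω = 995.5102×92/37 = 2475.3227 rpm, dir flips to −; running = −2475.3227

-2475.3227 rpm (opposite to input, |ω| = 2475.3227 rpm)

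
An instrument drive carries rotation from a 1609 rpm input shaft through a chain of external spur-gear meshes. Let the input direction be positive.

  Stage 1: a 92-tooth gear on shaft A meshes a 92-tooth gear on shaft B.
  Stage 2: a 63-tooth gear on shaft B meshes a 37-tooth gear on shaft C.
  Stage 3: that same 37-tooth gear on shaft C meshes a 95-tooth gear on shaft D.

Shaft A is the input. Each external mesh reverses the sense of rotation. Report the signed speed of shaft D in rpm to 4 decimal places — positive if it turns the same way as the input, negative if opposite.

Stage 1 [92T→92T]: ω = 1609.0000×92/92 = 1609.0000 rpm, dir flips to −; running = −1609.0000
Stage 2 [63T→37T]: ω = 1609.0000×63/37 = 2739.6486 rpm, dir flips to +; running = +2739.6486
Stage 3 [37T→95T]: ω = 2739.6486×37/95 = 1067.0211 rpm, dir flips to −; running = −1067.0211

-1067.0211 rpm (opposite to input, |ω| = 1067.0211 rpm)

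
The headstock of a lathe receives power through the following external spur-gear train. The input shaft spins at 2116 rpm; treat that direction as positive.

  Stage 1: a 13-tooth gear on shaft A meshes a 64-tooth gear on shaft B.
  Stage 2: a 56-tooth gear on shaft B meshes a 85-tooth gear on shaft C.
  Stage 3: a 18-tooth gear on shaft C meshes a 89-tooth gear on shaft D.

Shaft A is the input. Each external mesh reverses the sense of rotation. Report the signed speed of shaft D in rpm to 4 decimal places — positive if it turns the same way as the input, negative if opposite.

-57.2705 rpm (opposite to input, |ω| = 57.2705 rpm)

Stage 1 [13T→64T]: ω = 2116.0000×13/64 = 429.8125 rpm, dir flips to −; running = −429.8125
Stage 2 [56T→85T]: ω = 429.8125×56/85 = 283.1706 rpm, dir flips to +; running = +283.1706
Stage 3 [18T→89T]: ω = 283.1706×18/89 = 57.2705 rpm, dir flips to −; running = −57.2705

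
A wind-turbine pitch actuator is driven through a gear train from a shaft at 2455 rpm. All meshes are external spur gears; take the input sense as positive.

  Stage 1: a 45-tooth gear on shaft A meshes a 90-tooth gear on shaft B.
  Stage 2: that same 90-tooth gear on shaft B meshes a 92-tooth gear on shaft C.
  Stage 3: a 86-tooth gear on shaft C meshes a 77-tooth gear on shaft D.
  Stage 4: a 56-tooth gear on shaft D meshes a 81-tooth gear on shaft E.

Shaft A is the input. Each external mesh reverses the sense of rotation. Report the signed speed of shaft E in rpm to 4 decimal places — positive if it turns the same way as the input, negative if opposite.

+927.2288 rpm (same as input, |ω| = 927.2288 rpm)

Stage 1 [45T→90T]: ω = 2455.0000×45/90 = 1227.5000 rpm, dir flips to −; running = −1227.5000
Stage 2 [90T→92T]: ω = 1227.5000×90/92 = 1200.8152 rpm, dir flips to +; running = +1200.8152
Stage 3 [86T→77T]: ω = 1200.8152×86/77 = 1341.1702 rpm, dir flips to −; running = −1341.1702
Stage 4 [56T→81T]: ω = 1341.1702×56/81 = 927.2288 rpm, dir flips to +; running = +927.2288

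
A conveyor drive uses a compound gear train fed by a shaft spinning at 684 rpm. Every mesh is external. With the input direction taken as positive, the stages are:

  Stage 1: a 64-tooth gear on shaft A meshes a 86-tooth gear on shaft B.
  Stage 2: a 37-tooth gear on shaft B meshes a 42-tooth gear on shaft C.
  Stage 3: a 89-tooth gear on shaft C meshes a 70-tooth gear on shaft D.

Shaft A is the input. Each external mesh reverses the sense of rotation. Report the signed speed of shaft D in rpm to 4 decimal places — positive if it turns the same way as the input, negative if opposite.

Stage 1 [64T→86T]: ω = 684.0000×64/86 = 509.0233 rpm, dir flips to −; running = −509.0233
Stage 2 [37T→42T]: ω = 509.0233×37/42 = 448.4252 rpm, dir flips to +; running = +448.4252
Stage 3 [89T→70T]: ω = 448.4252×89/70 = 570.1407 rpm, dir flips to −; running = −570.1407

-570.1407 rpm (opposite to input, |ω| = 570.1407 rpm)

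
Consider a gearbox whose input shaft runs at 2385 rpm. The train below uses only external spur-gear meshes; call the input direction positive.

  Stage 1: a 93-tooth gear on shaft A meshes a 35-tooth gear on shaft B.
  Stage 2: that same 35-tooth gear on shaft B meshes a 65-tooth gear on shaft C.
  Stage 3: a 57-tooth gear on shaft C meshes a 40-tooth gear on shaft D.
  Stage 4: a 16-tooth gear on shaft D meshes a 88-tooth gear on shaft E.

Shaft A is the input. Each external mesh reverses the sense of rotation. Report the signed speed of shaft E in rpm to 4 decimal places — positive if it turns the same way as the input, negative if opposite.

Stage 1 [93T→35T]: ω = 2385.0000×93/35 = 6337.2857 rpm, dir flips to −; running = −6337.2857
Stage 2 [35T→65T]: ω = 6337.2857×35/65 = 3412.3846 rpm, dir flips to +; running = +3412.3846
Stage 3 [57T→40T]: ω = 3412.3846×57/40 = 4862.6481 rpm, dir flips to −; running = −4862.6481
Stage 4 [16T→88T]: ω = 4862.6481×16/88 = 884.1178 rpm, dir flips to +; running = +884.1178

+884.1178 rpm (same as input, |ω| = 884.1178 rpm)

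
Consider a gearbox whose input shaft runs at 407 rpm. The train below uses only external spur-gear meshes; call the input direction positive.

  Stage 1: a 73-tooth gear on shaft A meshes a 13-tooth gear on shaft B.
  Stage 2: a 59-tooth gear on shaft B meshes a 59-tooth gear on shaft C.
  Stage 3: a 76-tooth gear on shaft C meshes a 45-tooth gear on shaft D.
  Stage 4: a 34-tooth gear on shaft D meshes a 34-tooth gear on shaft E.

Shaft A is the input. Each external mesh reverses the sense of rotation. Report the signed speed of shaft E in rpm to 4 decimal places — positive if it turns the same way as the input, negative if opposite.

+3859.8906 rpm (same as input, |ω| = 3859.8906 rpm)

Stage 1 [73T→13T]: ω = 407.0000×73/13 = 2285.4615 rpm, dir flips to −; running = −2285.4615
Stage 2 [59T→59T]: ω = 2285.4615×59/59 = 2285.4615 rpm, dir flips to +; running = +2285.4615
Stage 3 [76T→45T]: ω = 2285.4615×76/45 = 3859.8906 rpm, dir flips to −; running = −3859.8906
Stage 4 [34T→34T]: ω = 3859.8906×34/34 = 3859.8906 rpm, dir flips to +; running = +3859.8906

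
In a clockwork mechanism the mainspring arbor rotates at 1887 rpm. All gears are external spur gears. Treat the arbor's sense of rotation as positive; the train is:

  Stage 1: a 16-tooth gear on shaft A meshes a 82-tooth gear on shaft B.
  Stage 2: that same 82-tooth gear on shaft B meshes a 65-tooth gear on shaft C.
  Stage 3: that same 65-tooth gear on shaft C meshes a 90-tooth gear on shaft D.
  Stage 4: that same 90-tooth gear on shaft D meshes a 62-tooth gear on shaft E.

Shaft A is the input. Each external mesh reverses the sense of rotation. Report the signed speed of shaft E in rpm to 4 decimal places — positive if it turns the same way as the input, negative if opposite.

+486.9677 rpm (same as input, |ω| = 486.9677 rpm)

Stage 1 [16T→82T]: ω = 1887.0000×16/82 = 368.1951 rpm, dir flips to −; running = −368.1951
Stage 2 [82T→65T]: ω = 368.1951×82/65 = 464.4923 rpm, dir flips to +; running = +464.4923
Stage 3 [65T→90T]: ω = 464.4923×65/90 = 335.4667 rpm, dir flips to −; running = −335.4667
Stage 4 [90T→62T]: ω = 335.4667×90/62 = 486.9677 rpm, dir flips to +; running = +486.9677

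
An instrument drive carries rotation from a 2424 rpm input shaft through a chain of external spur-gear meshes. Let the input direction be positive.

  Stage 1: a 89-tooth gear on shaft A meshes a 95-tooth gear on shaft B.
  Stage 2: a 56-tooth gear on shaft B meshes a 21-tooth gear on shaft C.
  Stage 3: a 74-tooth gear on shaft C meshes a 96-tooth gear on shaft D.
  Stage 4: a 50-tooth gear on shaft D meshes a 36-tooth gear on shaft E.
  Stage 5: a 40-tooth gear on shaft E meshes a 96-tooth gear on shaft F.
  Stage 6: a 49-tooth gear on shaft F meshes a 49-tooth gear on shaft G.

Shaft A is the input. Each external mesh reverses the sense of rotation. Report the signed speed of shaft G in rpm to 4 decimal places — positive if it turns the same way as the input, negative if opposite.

Stage 1 [89T→95T]: ω = 2424.0000×89/95 = 2270.9053 rpm, dir flips to −; running = −2270.9053
Stage 2 [56T→21T]: ω = 2270.9053×56/21 = 6055.7474 rpm, dir flips to +; running = +6055.7474
Stage 3 [74T→96T]: ω = 6055.7474×74/96 = 4667.9719 rpm, dir flips to −; running = −4667.9719
Stage 4 [50T→36T]: ω = 4667.9719×50/36 = 6483.2943 rpm, dir flips to +; running = +6483.2943
Stage 5 [40T→96T]: ω = 6483.2943×40/96 = 2701.3726 rpm, dir flips to −; running = −2701.3726
Stage 6 [49T→49T]: ω = 2701.3726×49/49 = 2701.3726 rpm, dir flips to +; running = +2701.3726

+2701.3726 rpm (same as input, |ω| = 2701.3726 rpm)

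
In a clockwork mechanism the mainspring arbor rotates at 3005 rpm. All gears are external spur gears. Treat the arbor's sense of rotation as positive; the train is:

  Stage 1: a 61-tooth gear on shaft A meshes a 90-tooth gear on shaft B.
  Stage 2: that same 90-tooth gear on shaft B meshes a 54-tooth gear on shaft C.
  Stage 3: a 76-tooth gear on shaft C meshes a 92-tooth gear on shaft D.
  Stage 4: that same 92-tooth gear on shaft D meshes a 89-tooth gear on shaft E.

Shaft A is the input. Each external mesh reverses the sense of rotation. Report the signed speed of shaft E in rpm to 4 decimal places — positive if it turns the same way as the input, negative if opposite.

+2898.7058 rpm (same as input, |ω| = 2898.7058 rpm)

Stage 1 [61T→90T]: ω = 3005.0000×61/90 = 2036.7222 rpm, dir flips to −; running = −2036.7222
Stage 2 [90T→54T]: ω = 2036.7222×90/54 = 3394.5370 rpm, dir flips to +; running = +3394.5370
Stage 3 [76T→92T]: ω = 3394.5370×76/92 = 2804.1828 rpm, dir flips to −; running = −2804.1828
Stage 4 [92T→89T]: ω = 2804.1828×92/89 = 2898.7058 rpm, dir flips to +; running = +2898.7058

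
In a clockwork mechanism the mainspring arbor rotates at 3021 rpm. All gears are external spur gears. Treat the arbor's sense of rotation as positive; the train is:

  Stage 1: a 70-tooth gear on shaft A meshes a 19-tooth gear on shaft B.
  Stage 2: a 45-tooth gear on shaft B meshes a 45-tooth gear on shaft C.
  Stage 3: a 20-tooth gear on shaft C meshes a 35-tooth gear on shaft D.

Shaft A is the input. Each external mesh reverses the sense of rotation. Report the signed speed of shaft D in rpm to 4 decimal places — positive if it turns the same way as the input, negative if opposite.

-6360.0000 rpm (opposite to input, |ω| = 6360.0000 rpm)

Stage 1 [70T→19T]: ω = 3021.0000×70/19 = 11130.0000 rpm, dir flips to −; running = −11130.0000
Stage 2 [45T→45T]: ω = 11130.0000×45/45 = 11130.0000 rpm, dir flips to +; running = +11130.0000
Stage 3 [20T→35T]: ω = 11130.0000×20/35 = 6360.0000 rpm, dir flips to −; running = −6360.0000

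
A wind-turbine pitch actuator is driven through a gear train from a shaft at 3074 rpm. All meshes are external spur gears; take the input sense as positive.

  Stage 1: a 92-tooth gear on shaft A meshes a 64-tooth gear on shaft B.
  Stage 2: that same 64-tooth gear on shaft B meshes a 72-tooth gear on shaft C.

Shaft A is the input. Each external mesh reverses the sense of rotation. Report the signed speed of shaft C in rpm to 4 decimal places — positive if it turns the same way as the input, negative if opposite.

+3927.8889 rpm (same as input, |ω| = 3927.8889 rpm)

Stage 1 [92T→64T]: ω = 3074.0000×92/64 = 4418.8750 rpm, dir flips to −; running = −4418.8750
Stage 2 [64T→72T]: ω = 4418.8750×64/72 = 3927.8889 rpm, dir flips to +; running = +3927.8889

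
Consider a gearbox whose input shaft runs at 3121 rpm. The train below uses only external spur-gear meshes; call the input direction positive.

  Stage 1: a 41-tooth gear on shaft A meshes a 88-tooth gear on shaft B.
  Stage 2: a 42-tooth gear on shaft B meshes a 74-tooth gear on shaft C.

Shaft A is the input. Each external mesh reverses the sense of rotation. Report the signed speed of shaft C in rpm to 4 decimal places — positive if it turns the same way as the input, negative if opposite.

Stage 1 [41T→88T]: ω = 3121.0000×41/88 = 1454.1023 rpm, dir flips to −; running = −1454.1023
Stage 2 [42T→74T]: ω = 1454.1023×42/74 = 825.3013 rpm, dir flips to +; running = +825.3013

+825.3013 rpm (same as input, |ω| = 825.3013 rpm)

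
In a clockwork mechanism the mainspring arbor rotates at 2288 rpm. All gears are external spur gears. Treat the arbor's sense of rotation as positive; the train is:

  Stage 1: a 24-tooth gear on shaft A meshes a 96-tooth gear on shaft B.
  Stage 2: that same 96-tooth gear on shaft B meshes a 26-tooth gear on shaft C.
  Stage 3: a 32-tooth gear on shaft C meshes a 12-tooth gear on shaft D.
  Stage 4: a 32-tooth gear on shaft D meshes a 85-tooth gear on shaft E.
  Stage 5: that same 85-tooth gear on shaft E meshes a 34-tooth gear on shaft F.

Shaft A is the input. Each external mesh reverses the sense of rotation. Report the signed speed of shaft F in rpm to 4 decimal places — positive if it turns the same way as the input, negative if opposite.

-5300.7059 rpm (opposite to input, |ω| = 5300.7059 rpm)

Stage 1 [24T→96T]: ω = 2288.0000×24/96 = 572.0000 rpm, dir flips to −; running = −572.0000
Stage 2 [96T→26T]: ω = 572.0000×96/26 = 2112.0000 rpm, dir flips to +; running = +2112.0000
Stage 3 [32T→12T]: ω = 2112.0000×32/12 = 5632.0000 rpm, dir flips to −; running = −5632.0000
Stage 4 [32T→85T]: ω = 5632.0000×32/85 = 2120.2824 rpm, dir flips to +; running = +2120.2824
Stage 5 [85T→34T]: ω = 2120.2824×85/34 = 5300.7059 rpm, dir flips to −; running = −5300.7059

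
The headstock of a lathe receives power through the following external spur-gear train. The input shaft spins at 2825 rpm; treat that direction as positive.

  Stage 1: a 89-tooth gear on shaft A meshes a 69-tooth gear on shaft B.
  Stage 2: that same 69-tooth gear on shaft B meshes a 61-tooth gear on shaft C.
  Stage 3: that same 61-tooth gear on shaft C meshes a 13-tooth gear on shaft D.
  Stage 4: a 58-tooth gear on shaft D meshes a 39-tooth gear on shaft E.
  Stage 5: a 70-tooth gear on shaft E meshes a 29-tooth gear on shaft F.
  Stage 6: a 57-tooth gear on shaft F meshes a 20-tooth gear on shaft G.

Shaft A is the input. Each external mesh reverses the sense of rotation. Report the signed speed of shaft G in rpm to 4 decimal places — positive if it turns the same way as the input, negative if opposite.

Stage 1 [89T→69T]: ω = 2825.0000×89/69 = 3643.8406 rpm, dir flips to −; running = −3643.8406
Stage 2 [69T→61T]: ω = 3643.8406×69/61 = 4121.7213 rpm, dir flips to +; running = +4121.7213
Stage 3 [61T→13T]: ω = 4121.7213×61/13 = 19340.3846 rpm, dir flips to −; running = −19340.3846
Stage 4 [58T→39T]: ω = 19340.3846×58/39 = 28762.6233 rpm, dir flips to +; running = +28762.6233
Stage 5 [70T→29T]: ω = 28762.6233×70/29 = 69427.0217 rpm, dir flips to −; running = −69427.0217
Stage 6 [57T→20T]: ω = 69427.0217×57/20 = 197867.0118 rpm, dir flips to +; running = +197867.0118

+197867.0118 rpm (same as input, |ω| = 197867.0118 rpm)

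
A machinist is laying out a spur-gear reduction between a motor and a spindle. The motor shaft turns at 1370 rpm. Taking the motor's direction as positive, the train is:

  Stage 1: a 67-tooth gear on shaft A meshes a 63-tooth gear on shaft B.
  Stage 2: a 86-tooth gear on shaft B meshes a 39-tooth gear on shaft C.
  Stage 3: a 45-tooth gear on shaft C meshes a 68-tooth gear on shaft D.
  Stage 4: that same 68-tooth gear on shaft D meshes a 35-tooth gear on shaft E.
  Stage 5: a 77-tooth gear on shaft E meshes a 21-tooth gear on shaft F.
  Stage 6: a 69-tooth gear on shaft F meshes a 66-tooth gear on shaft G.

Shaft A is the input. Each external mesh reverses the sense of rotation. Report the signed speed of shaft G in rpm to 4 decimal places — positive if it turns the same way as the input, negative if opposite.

Stage 1 [67T→63T]: ω = 1370.0000×67/63 = 1456.9841 rpm, dir flips to −; running = −1456.9841
Stage 2 [86T→39T]: ω = 1456.9841×86/39 = 3212.8368 rpm, dir flips to +; running = +3212.8368
Stage 3 [45T→68T]: ω = 3212.8368×45/68 = 2126.1420 rpm, dir flips to −; running = −2126.1420
Stage 4 [68T→35T]: ω = 2126.1420×68/35 = 4130.7902 rpm, dir flips to +; running = +4130.7902
Stage 5 [77T→21T]: ω = 4130.7902×77/21 = 15146.2306 rpm, dir flips to −; running = −15146.2306
Stage 6 [69T→66T]: ω = 15146.2306×69/66 = 15834.6956 rpm, dir flips to +; running = +15834.6956

+15834.6956 rpm (same as input, |ω| = 15834.6956 rpm)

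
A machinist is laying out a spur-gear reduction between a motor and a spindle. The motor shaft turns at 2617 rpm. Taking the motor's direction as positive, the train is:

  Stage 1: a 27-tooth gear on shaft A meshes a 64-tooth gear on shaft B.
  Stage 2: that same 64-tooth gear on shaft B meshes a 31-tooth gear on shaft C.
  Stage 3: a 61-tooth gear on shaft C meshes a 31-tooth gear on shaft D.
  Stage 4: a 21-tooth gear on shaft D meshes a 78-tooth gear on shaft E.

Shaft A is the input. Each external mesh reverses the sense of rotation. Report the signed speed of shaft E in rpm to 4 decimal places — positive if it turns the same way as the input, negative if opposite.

Stage 1 [27T→64T]: ω = 2617.0000×27/64 = 1104.0469 rpm, dir flips to −; running = −1104.0469
Stage 2 [64T→31T]: ω = 1104.0469×64/31 = 2279.3226 rpm, dir flips to +; running = +2279.3226
Stage 3 [61T→31T]: ω = 2279.3226×61/31 = 4485.1186 rpm, dir flips to −; running = −4485.1186
Stage 4 [21T→78T]: ω = 4485.1186×21/78 = 1207.5319 rpm, dir flips to +; running = +1207.5319

+1207.5319 rpm (same as input, |ω| = 1207.5319 rpm)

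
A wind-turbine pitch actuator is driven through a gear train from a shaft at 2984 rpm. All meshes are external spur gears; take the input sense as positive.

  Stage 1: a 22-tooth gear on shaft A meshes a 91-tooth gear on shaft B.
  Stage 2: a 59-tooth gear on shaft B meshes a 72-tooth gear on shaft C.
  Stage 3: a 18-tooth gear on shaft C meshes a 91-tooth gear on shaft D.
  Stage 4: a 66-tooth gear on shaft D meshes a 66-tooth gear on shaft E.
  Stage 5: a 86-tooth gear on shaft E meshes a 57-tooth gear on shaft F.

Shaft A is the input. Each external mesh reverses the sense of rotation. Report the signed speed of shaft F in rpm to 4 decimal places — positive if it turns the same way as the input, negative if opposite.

Stage 1 [22T→91T]: ω = 2984.0000×22/91 = 721.4066 rpm, dir flips to −; running = −721.4066
Stage 2 [59T→72T]: ω = 721.4066×59/72 = 591.1526 rpm, dir flips to +; running = +591.1526
Stage 3 [18T→91T]: ω = 591.1526×18/91 = 116.9313 rpm, dir flips to −; running = −116.9313
Stage 4 [66T→66T]: ω = 116.9313×66/66 = 116.9313 rpm, dir flips to +; running = +116.9313
Stage 5 [86T→57T]: ω = 116.9313×86/57 = 176.4226 rpm, dir flips to −; running = −176.4226

-176.4226 rpm (opposite to input, |ω| = 176.4226 rpm)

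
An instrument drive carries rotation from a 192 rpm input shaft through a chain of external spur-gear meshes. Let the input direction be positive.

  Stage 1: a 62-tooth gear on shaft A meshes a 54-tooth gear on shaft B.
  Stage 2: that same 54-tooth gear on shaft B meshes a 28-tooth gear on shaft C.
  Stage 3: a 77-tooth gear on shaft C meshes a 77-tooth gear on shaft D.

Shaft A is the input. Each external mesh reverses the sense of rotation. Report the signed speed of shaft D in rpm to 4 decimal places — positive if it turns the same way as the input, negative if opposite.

Stage 1 [62T→54T]: ω = 192.0000×62/54 = 220.4444 rpm, dir flips to −; running = −220.4444
Stage 2 [54T→28T]: ω = 220.4444×54/28 = 425.1429 rpm, dir flips to +; running = +425.1429
Stage 3 [77T→77T]: ω = 425.1429×77/77 = 425.1429 rpm, dir flips to −; running = −425.1429

-425.1429 rpm (opposite to input, |ω| = 425.1429 rpm)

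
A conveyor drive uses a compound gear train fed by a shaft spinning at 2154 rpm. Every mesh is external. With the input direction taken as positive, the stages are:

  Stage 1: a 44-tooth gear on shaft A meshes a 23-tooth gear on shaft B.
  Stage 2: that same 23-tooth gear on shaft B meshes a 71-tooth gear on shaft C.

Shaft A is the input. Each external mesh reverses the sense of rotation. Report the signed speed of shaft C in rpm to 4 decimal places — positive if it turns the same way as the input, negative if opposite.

+1334.8732 rpm (same as input, |ω| = 1334.8732 rpm)

Stage 1 [44T→23T]: ω = 2154.0000×44/23 = 4120.6957 rpm, dir flips to −; running = −4120.6957
Stage 2 [23T→71T]: ω = 4120.6957×23/71 = 1334.8732 rpm, dir flips to +; running = +1334.8732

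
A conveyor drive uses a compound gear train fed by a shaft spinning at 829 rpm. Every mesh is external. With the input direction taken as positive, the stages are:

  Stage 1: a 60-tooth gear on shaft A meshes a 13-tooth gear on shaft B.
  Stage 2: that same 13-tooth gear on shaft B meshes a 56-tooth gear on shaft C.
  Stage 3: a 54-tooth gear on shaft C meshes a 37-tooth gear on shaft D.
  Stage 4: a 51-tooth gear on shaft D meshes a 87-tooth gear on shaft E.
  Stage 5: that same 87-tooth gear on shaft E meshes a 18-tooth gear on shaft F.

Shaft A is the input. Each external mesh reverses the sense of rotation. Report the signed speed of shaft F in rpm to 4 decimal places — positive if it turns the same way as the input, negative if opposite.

Stage 1 [60T→13T]: ω = 829.0000×60/13 = 3826.1538 rpm, dir flips to −; running = −3826.1538
Stage 2 [13T→56T]: ω = 3826.1538×13/56 = 888.2143 rpm, dir flips to +; running = +888.2143
Stage 3 [54T→37T]: ω = 888.2143×54/37 = 1296.3127 rpm, dir flips to −; running = −1296.3127
Stage 4 [51T→87T]: ω = 1296.3127×51/87 = 759.9075 rpm, dir flips to +; running = +759.9075
Stage 5 [87T→18T]: ω = 759.9075×87/18 = 3672.8861 rpm, dir flips to −; running = −3672.8861

-3672.8861 rpm (opposite to input, |ω| = 3672.8861 rpm)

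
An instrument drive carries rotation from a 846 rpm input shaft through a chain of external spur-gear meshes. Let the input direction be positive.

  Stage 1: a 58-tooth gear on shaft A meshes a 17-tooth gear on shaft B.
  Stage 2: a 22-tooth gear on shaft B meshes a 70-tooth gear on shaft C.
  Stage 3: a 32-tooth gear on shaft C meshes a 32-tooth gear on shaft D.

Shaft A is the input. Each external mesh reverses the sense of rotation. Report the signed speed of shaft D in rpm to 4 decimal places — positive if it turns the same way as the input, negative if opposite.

-907.1395 rpm (opposite to input, |ω| = 907.1395 rpm)

Stage 1 [58T→17T]: ω = 846.0000×58/17 = 2886.3529 rpm, dir flips to −; running = −2886.3529
Stage 2 [22T→70T]: ω = 2886.3529×22/70 = 907.1395 rpm, dir flips to +; running = +907.1395
Stage 3 [32T→32T]: ω = 907.1395×32/32 = 907.1395 rpm, dir flips to −; running = −907.1395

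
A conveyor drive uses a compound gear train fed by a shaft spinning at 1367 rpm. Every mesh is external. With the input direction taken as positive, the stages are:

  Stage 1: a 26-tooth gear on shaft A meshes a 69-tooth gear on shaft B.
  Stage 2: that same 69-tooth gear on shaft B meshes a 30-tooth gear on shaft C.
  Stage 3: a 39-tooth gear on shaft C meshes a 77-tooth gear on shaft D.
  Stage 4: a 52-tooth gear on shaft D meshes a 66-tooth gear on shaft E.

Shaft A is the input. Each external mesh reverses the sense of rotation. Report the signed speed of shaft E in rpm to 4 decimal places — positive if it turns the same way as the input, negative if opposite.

+472.7743 rpm (same as input, |ω| = 472.7743 rpm)

Stage 1 [26T→69T]: ω = 1367.0000×26/69 = 515.1014 rpm, dir flips to −; running = −515.1014
Stage 2 [69T→30T]: ω = 515.1014×69/30 = 1184.7333 rpm, dir flips to +; running = +1184.7333
Stage 3 [39T→77T]: ω = 1184.7333×39/77 = 600.0597 rpm, dir flips to −; running = −600.0597
Stage 4 [52T→66T]: ω = 600.0597×52/66 = 472.7743 rpm, dir flips to +; running = +472.7743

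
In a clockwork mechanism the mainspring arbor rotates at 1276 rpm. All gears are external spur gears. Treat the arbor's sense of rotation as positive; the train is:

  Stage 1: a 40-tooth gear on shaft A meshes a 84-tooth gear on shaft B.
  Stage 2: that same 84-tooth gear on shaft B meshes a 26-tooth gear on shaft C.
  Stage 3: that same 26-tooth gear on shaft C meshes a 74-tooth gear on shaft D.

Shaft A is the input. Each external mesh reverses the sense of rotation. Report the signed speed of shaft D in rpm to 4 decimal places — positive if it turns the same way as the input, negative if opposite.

Stage 1 [40T→84T]: ω = 1276.0000×40/84 = 607.6190 rpm, dir flips to −; running = −607.6190
Stage 2 [84T→26T]: ω = 607.6190×84/26 = 1963.0769 rpm, dir flips to +; running = +1963.0769
Stage 3 [26T→74T]: ω = 1963.0769×26/74 = 689.7297 rpm, dir flips to −; running = −689.7297

-689.7297 rpm (opposite to input, |ω| = 689.7297 rpm)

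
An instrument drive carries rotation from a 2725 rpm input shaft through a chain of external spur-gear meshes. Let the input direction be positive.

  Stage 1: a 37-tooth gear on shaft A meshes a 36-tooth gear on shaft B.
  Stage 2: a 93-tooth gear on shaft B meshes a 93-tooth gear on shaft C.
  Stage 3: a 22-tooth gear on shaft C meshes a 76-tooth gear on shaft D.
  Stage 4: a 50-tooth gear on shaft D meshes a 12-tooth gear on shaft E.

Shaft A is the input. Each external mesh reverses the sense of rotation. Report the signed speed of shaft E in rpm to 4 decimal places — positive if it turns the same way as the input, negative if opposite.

+3378.0306 rpm (same as input, |ω| = 3378.0306 rpm)

Stage 1 [37T→36T]: ω = 2725.0000×37/36 = 2800.6944 rpm, dir flips to −; running = −2800.6944
Stage 2 [93T→93T]: ω = 2800.6944×93/93 = 2800.6944 rpm, dir flips to +; running = +2800.6944
Stage 3 [22T→76T]: ω = 2800.6944×22/76 = 810.7273 rpm, dir flips to −; running = −810.7273
Stage 4 [50T→12T]: ω = 810.7273×50/12 = 3378.0306 rpm, dir flips to +; running = +3378.0306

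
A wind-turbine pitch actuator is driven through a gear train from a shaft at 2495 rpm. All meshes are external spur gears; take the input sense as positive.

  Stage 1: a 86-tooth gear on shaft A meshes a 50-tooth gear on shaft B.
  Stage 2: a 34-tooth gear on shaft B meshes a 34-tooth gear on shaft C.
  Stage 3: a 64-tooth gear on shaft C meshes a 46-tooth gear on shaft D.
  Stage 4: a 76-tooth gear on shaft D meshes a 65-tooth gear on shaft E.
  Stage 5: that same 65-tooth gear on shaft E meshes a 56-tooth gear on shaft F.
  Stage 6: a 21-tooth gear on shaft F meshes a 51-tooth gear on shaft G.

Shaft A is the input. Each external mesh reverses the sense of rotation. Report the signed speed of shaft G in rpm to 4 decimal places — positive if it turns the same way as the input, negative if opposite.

Stage 1 [86T→50T]: ω = 2495.0000×86/50 = 4291.4000 rpm, dir flips to −; running = −4291.4000
Stage 2 [34T→34T]: ω = 4291.4000×34/34 = 4291.4000 rpm, dir flips to +; running = +4291.4000
Stage 3 [64T→46T]: ω = 4291.4000×64/46 = 5970.6435 rpm, dir flips to −; running = −5970.6435
Stage 4 [76T→65T]: ω = 5970.6435×76/65 = 6981.0601 rpm, dir flips to +; running = +6981.0601
Stage 5 [65T→56T]: ω = 6981.0601×65/56 = 8103.0161 rpm, dir flips to −; running = −8103.0161
Stage 6 [21T→51T]: ω = 8103.0161×21/51 = 3336.5361 rpm, dir flips to +; running = +3336.5361

+3336.5361 rpm (same as input, |ω| = 3336.5361 rpm)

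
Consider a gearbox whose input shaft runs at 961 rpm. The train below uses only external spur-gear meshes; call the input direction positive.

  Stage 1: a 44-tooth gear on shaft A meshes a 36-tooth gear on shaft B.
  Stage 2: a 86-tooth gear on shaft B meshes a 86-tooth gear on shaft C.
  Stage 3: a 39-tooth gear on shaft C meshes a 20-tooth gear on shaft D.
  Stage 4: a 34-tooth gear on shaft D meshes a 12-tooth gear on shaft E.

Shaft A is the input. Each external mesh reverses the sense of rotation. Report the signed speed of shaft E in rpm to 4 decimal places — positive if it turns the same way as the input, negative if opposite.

Stage 1 [44T→36T]: ω = 961.0000×44/36 = 1174.5556 rpm, dir flips to −; running = −1174.5556
Stage 2 [86T→86T]: ω = 1174.5556×86/86 = 1174.5556 rpm, dir flips to +; running = +1174.5556
Stage 3 [39T→20T]: ω = 1174.5556×39/20 = 2290.3833 rpm, dir flips to −; running = −2290.3833
Stage 4 [34T→12T]: ω = 2290.3833×34/12 = 6489.4194 rpm, dir flips to +; running = +6489.4194

+6489.4194 rpm (same as input, |ω| = 6489.4194 rpm)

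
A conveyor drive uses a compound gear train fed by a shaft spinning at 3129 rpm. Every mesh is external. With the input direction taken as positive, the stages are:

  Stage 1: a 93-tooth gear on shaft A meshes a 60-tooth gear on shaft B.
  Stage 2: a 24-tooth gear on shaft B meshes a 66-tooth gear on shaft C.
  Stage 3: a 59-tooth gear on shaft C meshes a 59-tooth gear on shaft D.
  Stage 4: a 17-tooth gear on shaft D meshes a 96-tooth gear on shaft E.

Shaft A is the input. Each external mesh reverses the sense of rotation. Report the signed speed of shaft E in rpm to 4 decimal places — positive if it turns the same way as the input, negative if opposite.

Stage 1 [93T→60T]: ω = 3129.0000×93/60 = 4849.9500 rpm, dir flips to −; running = −4849.9500
Stage 2 [24T→66T]: ω = 4849.9500×24/66 = 1763.6182 rpm, dir flips to +; running = +1763.6182
Stage 3 [59T→59T]: ω = 1763.6182×59/59 = 1763.6182 rpm, dir flips to −; running = −1763.6182
Stage 4 [17T→96T]: ω = 1763.6182×17/96 = 312.3074 rpm, dir flips to +; running = +312.3074

+312.3074 rpm (same as input, |ω| = 312.3074 rpm)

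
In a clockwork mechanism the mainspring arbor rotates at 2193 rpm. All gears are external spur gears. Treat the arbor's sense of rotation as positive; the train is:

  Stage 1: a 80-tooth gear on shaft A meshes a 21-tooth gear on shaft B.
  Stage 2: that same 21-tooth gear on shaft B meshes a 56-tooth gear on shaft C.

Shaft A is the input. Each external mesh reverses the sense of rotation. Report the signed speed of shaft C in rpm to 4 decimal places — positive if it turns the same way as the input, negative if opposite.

Stage 1 [80T→21T]: ω = 2193.0000×80/21 = 8354.2857 rpm, dir flips to −; running = −8354.2857
Stage 2 [21T→56T]: ω = 8354.2857×21/56 = 3132.8571 rpm, dir flips to +; running = +3132.8571

+3132.8571 rpm (same as input, |ω| = 3132.8571 rpm)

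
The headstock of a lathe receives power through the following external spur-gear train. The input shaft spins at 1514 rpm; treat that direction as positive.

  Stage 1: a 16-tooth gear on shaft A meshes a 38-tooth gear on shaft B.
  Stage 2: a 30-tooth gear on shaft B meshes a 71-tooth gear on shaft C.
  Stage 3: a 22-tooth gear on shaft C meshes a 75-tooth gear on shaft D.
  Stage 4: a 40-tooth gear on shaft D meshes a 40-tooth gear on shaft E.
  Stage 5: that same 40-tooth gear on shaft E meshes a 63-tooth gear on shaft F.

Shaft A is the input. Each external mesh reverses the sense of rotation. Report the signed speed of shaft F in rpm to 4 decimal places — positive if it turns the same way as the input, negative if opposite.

Stage 1 [16T→38T]: ω = 1514.0000×16/38 = 637.4737 rpm, dir flips to −; running = −637.4737
Stage 2 [30T→71T]: ω = 637.4737×30/71 = 269.3551 rpm, dir flips to +; running = +269.3551
Stage 3 [22T→75T]: ω = 269.3551×22/75 = 79.0108 rpm, dir flips to −; running = −79.0108
Stage 4 [40T→40T]: ω = 79.0108×40/40 = 79.0108 rpm, dir flips to +; running = +79.0108
Stage 5 [40T→63T]: ω = 79.0108×40/63 = 50.1656 rpm, dir flips to −; running = −50.1656

-50.1656 rpm (opposite to input, |ω| = 50.1656 rpm)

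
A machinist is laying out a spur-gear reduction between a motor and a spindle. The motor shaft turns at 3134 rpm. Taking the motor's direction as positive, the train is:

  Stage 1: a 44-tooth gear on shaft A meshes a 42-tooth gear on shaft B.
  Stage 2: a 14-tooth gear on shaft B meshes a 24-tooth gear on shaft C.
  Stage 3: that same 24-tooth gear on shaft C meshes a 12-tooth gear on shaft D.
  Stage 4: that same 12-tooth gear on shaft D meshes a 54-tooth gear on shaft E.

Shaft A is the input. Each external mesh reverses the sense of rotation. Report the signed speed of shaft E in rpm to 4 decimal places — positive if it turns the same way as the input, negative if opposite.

Stage 1 [44T→42T]: ω = 3134.0000×44/42 = 3283.2381 rpm, dir flips to −; running = −3283.2381
Stage 2 [14T→24T]: ω = 3283.2381×14/24 = 1915.2222 rpm, dir flips to +; running = +1915.2222
Stage 3 [24T→12T]: ω = 1915.2222×24/12 = 3830.4444 rpm, dir flips to −; running = −3830.4444
Stage 4 [12T→54T]: ω = 3830.4444×12/54 = 851.2099 rpm, dir flips to +; running = +851.2099

+851.2099 rpm (same as input, |ω| = 851.2099 rpm)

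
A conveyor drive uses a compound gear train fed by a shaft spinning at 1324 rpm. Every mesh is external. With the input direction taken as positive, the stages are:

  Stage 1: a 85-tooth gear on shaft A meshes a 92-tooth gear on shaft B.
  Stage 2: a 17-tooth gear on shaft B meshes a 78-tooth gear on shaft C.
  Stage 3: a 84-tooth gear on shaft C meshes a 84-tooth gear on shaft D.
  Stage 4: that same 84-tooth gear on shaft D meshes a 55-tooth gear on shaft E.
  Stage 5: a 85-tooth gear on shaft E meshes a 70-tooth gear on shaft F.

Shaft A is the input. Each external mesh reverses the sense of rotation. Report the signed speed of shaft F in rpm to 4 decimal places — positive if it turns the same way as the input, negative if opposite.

-494.4369 rpm (opposite to input, |ω| = 494.4369 rpm)

Stage 1 [85T→92T]: ω = 1324.0000×85/92 = 1223.2609 rpm, dir flips to −; running = −1223.2609
Stage 2 [17T→78T]: ω = 1223.2609×17/78 = 266.6081 rpm, dir flips to +; running = +266.6081
Stage 3 [84T→84T]: ω = 266.6081×84/84 = 266.6081 rpm, dir flips to −; running = −266.6081
Stage 4 [84T→55T]: ω = 266.6081×84/55 = 407.1833 rpm, dir flips to +; running = +407.1833
Stage 5 [85T→70T]: ω = 407.1833×85/70 = 494.4369 rpm, dir flips to −; running = −494.4369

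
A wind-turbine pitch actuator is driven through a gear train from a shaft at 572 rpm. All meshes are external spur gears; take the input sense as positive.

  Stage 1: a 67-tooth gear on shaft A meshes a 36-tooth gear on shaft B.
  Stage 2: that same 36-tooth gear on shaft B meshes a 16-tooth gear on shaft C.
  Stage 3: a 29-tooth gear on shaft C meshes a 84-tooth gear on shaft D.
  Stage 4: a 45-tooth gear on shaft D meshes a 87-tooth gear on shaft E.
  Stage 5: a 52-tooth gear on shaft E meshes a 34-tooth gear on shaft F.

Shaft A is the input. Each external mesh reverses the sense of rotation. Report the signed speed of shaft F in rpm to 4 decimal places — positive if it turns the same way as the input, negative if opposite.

-654.1649 rpm (opposite to input, |ω| = 654.1649 rpm)

Stage 1 [67T→36T]: ω = 572.0000×67/36 = 1064.5556 rpm, dir flips to −; running = −1064.5556
Stage 2 [36T→16T]: ω = 1064.5556×36/16 = 2395.2500 rpm, dir flips to +; running = +2395.2500
Stage 3 [29T→84T]: ω = 2395.2500×29/84 = 826.9315 rpm, dir flips to −; running = −826.9315
Stage 4 [45T→87T]: ω = 826.9315×45/87 = 427.7232 rpm, dir flips to +; running = +427.7232
Stage 5 [52T→34T]: ω = 427.7232×52/34 = 654.1649 rpm, dir flips to −; running = −654.1649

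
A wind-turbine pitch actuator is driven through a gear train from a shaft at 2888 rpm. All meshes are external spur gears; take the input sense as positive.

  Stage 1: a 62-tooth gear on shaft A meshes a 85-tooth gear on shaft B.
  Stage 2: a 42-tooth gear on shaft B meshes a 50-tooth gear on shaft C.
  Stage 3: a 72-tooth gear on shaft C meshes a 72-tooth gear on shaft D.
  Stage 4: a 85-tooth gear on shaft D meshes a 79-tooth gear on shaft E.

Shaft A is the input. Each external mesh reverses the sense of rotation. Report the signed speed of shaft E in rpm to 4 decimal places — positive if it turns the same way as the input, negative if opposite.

+1903.8866 rpm (same as input, |ω| = 1903.8866 rpm)

Stage 1 [62T→85T]: ω = 2888.0000×62/85 = 2106.5412 rpm, dir flips to −; running = −2106.5412
Stage 2 [42T→50T]: ω = 2106.5412×42/50 = 1769.4946 rpm, dir flips to +; running = +1769.4946
Stage 3 [72T→72T]: ω = 1769.4946×72/72 = 1769.4946 rpm, dir flips to −; running = −1769.4946
Stage 4 [85T→79T]: ω = 1769.4946×85/79 = 1903.8866 rpm, dir flips to +; running = +1903.8866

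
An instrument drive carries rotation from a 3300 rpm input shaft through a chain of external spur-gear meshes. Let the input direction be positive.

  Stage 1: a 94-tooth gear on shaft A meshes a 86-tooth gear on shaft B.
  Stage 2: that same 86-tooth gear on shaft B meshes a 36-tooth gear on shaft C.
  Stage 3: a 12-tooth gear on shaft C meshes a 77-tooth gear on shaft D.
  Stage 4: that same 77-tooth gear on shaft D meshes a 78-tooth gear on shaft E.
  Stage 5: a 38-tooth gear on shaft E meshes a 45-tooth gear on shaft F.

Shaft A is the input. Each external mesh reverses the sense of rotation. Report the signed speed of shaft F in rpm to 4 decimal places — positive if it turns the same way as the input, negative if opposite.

Stage 1 [94T→86T]: ω = 3300.0000×94/86 = 3606.9767 rpm, dir flips to −; running = −3606.9767
Stage 2 [86T→36T]: ω = 3606.9767×86/36 = 8616.6667 rpm, dir flips to +; running = +8616.6667
Stage 3 [12T→77T]: ω = 8616.6667×12/77 = 1342.8571 rpm, dir flips to −; running = −1342.8571
Stage 4 [77T→78T]: ω = 1342.8571×77/78 = 1325.6410 rpm, dir flips to +; running = +1325.6410
Stage 5 [38T→45T]: ω = 1325.6410×38/45 = 1119.4302 rpm, dir flips to −; running = −1119.4302

-1119.4302 rpm (opposite to input, |ω| = 1119.4302 rpm)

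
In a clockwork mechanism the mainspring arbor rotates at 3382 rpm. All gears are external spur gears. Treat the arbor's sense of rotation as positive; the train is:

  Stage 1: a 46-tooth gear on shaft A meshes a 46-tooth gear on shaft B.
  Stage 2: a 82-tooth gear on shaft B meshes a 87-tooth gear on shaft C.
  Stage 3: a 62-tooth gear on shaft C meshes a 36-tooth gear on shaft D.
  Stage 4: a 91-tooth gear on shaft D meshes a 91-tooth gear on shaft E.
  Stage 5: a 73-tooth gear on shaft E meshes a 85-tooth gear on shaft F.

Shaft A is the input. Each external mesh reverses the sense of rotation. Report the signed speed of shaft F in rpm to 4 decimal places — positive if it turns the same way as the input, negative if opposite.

-4714.7788 rpm (opposite to input, |ω| = 4714.7788 rpm)

Stage 1 [46T→46T]: ω = 3382.0000×46/46 = 3382.0000 rpm, dir flips to −; running = −3382.0000
Stage 2 [82T→87T]: ω = 3382.0000×82/87 = 3187.6322 rpm, dir flips to +; running = +3187.6322
Stage 3 [62T→36T]: ω = 3187.6322×62/36 = 5489.8110 rpm, dir flips to −; running = −5489.8110
Stage 4 [91T→91T]: ω = 5489.8110×91/91 = 5489.8110 rpm, dir flips to +; running = +5489.8110
Stage 5 [73T→85T]: ω = 5489.8110×73/85 = 4714.7788 rpm, dir flips to −; running = −4714.7788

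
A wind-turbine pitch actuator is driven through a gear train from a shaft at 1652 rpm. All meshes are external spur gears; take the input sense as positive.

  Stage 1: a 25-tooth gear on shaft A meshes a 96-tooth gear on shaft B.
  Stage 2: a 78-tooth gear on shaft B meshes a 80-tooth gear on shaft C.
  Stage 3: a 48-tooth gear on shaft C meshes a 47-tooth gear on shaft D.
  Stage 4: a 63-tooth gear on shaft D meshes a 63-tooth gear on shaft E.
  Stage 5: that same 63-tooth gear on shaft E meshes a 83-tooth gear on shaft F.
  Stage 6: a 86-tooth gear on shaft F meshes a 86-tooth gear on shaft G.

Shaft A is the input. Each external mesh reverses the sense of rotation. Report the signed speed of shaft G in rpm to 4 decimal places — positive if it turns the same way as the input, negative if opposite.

+325.1541 rpm (same as input, |ω| = 325.1541 rpm)

Stage 1 [25T→96T]: ω = 1652.0000×25/96 = 430.2083 rpm, dir flips to −; running = −430.2083
Stage 2 [78T→80T]: ω = 430.2083×78/80 = 419.4531 rpm, dir flips to +; running = +419.4531
Stage 3 [48T→47T]: ω = 419.4531×48/47 = 428.3777 rpm, dir flips to −; running = −428.3777
Stage 4 [63T→63T]: ω = 428.3777×63/63 = 428.3777 rpm, dir flips to +; running = +428.3777
Stage 5 [63T→83T]: ω = 428.3777×63/83 = 325.1541 rpm, dir flips to −; running = −325.1541
Stage 6 [86T→86T]: ω = 325.1541×86/86 = 325.1541 rpm, dir flips to +; running = +325.1541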